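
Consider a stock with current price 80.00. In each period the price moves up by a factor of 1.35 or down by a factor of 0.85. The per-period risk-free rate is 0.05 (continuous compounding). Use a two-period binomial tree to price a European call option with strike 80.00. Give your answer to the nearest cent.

14.78

Risk-neutral probability p = (e^0.05 − 0.85)/(1.35 − 0.85) = 0.2013/0.5000 = 0.4025
Terminal stock prices: S_uu = 145.8, S_ud = 91.8, S_dd = 57.8
Terminal payoffs (S − K): max(65.8, 0) = 65.8, max(11.8, 0) = 11.8, max(-22.2, 0) = 0
Node u (S = 108): V_u = e^(−0.05)·[0.4025·65.8000 + 0.5975·11.8000] = 31.9016
Node d (S = 68): V_d = e^(−0.05)·[0.4025·11.8000 + 0.5975·0.0000] = 4.5183
Node 0 (S = 80): V_0 = e^(−0.05)·[0.4025·31.9016 + 0.5975·4.5183] = 14.7833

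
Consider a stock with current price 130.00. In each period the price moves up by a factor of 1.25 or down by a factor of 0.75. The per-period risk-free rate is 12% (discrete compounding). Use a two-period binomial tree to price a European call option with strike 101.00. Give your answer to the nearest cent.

Risk-neutral probability p = (1 + 0.12 − 0.75)/(1.25 − 0.75) = 0.3700/0.5000 = 0.7400
Terminal stock prices: S_uu = 203.1, S_ud = 121.9, S_dd = 73.12
Terminal payoffs (S − K): max(102.1, 0) = 102.1, max(20.88, 0) = 20.88, max(-27.88, 0) = 0
Node u (S = 162.5): V_u = 1/1.12·[0.7400·102.1250 + 0.2600·20.8750] = 72.3214
Node d (S = 97.5): V_d = 1/1.12·[0.7400·20.8750 + 0.2600·0.0000] = 13.7924
Node 0 (S = 130): V_0 = 1/1.12·[0.7400·72.3214 + 0.2600·13.7924] = 50.9856

50.99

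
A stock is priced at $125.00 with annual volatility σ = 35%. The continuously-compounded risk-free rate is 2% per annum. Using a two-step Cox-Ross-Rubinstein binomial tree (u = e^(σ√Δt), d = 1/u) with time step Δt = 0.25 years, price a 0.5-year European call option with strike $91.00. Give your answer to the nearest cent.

CRR parameters: u = e^(σ√Δt) = e^(0.35·√0.25) = 1.1912, d = 1/u = 0.8395
Per-period rate: rΔt = 0.02·0.25 = 0.005, so R = e^0.005 = 1.0050
Risk-neutral probability p = (e^0.005 − 0.8395)/(1.1912 − 0.8395) = 0.1656/0.3518 = 0.4706
Terminal stock prices: S_uu = 177.4, S_ud = 125, S_dd = 88.09
Terminal payoffs (S − K): max(86.38, 0) = 86.38, max(34, 0) = 34, max(-2.914, 0) = 0
Node u (S = 148.9): V_u = e^(−0.005)·[0.4706·86.3834 + 0.5294·34.0000] = 58.3596
Node d (S = 104.9): V_d = e^(−0.005)·[0.4706·34.0000 + 0.5294·0.0000] = 15.9209
Node 0 (S = 125): V_0 = e^(−0.005)·[0.4706·58.3596 + 0.5294·15.9209] = 35.7140

$35.71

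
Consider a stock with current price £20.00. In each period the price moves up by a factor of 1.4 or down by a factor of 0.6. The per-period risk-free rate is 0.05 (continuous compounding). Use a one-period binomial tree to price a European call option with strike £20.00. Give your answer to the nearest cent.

Risk-neutral probability p = (e^0.05 − 0.6)/(1.4 − 0.6) = 0.4513/0.8000 = 0.5641
Terminal stock prices: S_u = 28, S_d = 12
Terminal payoffs (S − K): max(8, 0) = 8, max(-8, 0) = 0
Node 0 (S = 20): V_0 = e^(−0.05)·[0.5641·8.0000 + 0.4359·0.0000] = 4.2926

£4.29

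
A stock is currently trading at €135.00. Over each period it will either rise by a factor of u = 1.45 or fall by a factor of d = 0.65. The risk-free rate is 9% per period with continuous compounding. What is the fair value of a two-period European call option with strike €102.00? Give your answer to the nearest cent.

Risk-neutral probability p = (e^0.09 − 0.65)/(1.45 − 0.65) = 0.4442/0.8000 = 0.5552
Terminal stock prices: S_uu = 283.8, S_ud = 127.2, S_dd = 57.04
Terminal payoffs (S − K): max(181.8, 0) = 181.8, max(25.24, 0) = 25.24, max(-44.96, 0) = 0
Node u (S = 195.8): V_u = e^(−0.09)·[0.5552·181.8375 + 0.4448·25.2375] = 102.5290
Node d (S = 87.75): V_d = e^(−0.09)·[0.5552·25.2375 + 0.4448·0.0000] = 12.8063
Node 0 (S = 135): V_0 = e^(−0.09)·[0.5552·102.5290 + 0.4448·12.8063] = 57.2322

€57.23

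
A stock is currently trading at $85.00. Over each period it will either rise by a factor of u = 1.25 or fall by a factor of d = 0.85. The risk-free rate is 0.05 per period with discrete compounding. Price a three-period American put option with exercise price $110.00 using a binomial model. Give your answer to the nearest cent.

Risk-neutral probability p = (1 + 0.05 − 0.85)/(1.25 − 0.85) = 0.2000/0.4000 = 0.5000
Terminal stock prices: S_uuu = 166, S_uud = 112.9, S_udd = 76.77, S_ddd = 52.2
Terminal payoffs (K − S): max(-56.02, 0) = 0, max(-2.891, 0) = 0, max(33.23, 0) = 33.23, max(57.8, 0) = 57.8
Node uu (S = 132.8): continuation = 1/1.05·[0.5000·0.0000 + 0.5000·0.0000] = 0.0000; exercise value = 0.0000 ≤ continuation, so V_uu = 0.0000
Node ud (S = 90.31): continuation = 1/1.05·[0.5000·0.0000 + 0.5000·33.2344] = 15.8259; exercise value = 19.6875 > continuation, so V_ud = 19.6875 (exercise)
Node dd (S = 61.41): continuation = 1/1.05·[0.5000·33.2344 + 0.5000·57.7994] = 43.3494; exercise value = 48.5875 > continuation, so V_dd = 48.5875 (exercise)
Node u (S = 106.2): continuation = 1/1.05·[0.5000·0.0000 + 0.5000·19.6875] = 9.3750; exercise value = 3.7500 ≤ continuation, so V_u = 9.3750
Node d (S = 72.25): continuation = 1/1.05·[0.5000·19.6875 + 0.5000·48.5875] = 32.5119; exercise value = 37.7500 > continuation, so V_d = 37.7500 (exercise)
Node 0 (S = 85): continuation = 1/1.05·[0.5000·9.3750 + 0.5000·37.7500] = 22.4405; exercise value = 25.0000 > continuation, so V_0 = 25.0000 (exercise)

$25.00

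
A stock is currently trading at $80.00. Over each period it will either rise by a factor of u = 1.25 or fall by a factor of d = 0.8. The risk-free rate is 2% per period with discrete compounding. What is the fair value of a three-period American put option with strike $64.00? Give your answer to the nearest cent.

Risk-neutral probability p = (1 + 0.02 − 0.8)/(1.25 − 0.8) = 0.2200/0.4500 = 0.4889
Terminal stock prices: S_uuu = 156.2, S_uud = 100, S_udd = 64, S_ddd = 40.96
Terminal payoffs (K − S): max(-92.25, 0) = 0, max(-36, 0) = 0, max(0, 0) = 0, max(23.04, 0) = 23.04
Node uu (S = 125): continuation = 1/1.02·[0.4889·0.0000 + 0.5111·0.0000] = 0.0000; exercise value = 0.0000 ≤ continuation, so V_uu = 0.0000
Node ud (S = 80): continuation = 1/1.02·[0.4889·0.0000 + 0.5111·0.0000] = 0.0000; exercise value = 0.0000 ≤ continuation, so V_ud = 0.0000
Node dd (S = 51.2): continuation = 1/1.02·[0.4889·0.0000 + 0.5111·23.0400] = 11.5451; exercise value = 12.8000 > continuation, so V_dd = 12.8000 (exercise)
Node u (S = 100): continuation = 1/1.02·[0.4889·0.0000 + 0.5111·0.0000] = 0.0000; exercise value = 0.0000 ≤ continuation, so V_u = 0.0000
Node d (S = 64): continuation = 1/1.02·[0.4889·0.0000 + 0.5111·12.8000] = 6.4139; exercise value = 0.0000 ≤ continuation, so V_d = 6.4139
Node 0 (S = 80): continuation = 1/1.02·[0.4889·0.0000 + 0.5111·6.4139] = 3.2140; exercise value = 0.0000 ≤ continuation, so V_0 = 3.2140

$3.21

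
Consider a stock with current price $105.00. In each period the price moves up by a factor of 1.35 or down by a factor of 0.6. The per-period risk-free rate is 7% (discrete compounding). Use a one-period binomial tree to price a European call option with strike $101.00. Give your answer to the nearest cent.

Risk-neutral probability p = (1 + 0.07 − 0.6)/(1.35 − 0.6) = 0.4700/0.7500 = 0.6267
Terminal stock prices: S_u = 141.8, S_d = 63
Terminal payoffs (S − K): max(40.75, 0) = 40.75, max(-38, 0) = 0
Node 0 (S = 105): V_0 = 1/1.07·[0.6267·40.7500 + 0.3733·0.0000] = 23.8660

$23.87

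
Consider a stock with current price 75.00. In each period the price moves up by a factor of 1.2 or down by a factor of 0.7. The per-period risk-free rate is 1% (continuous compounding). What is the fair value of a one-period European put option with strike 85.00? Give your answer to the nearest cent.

12.22

Risk-neutral probability p = (e^0.01 − 0.7)/(1.2 − 0.7) = 0.3101/0.5000 = 0.6201
Terminal stock prices: S_u = 90, S_d = 52.5
Terminal payoffs (K − S): max(-5, 0) = 0, max(32.5, 0) = 32.5
Node 0 (S = 75): V_0 = e^(−0.01)·[0.6201·0.0000 + 0.3799·32.5000] = 12.2239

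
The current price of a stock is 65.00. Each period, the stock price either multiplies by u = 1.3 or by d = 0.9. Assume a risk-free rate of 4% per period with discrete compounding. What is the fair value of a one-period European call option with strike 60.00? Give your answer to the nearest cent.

8.25

Risk-neutral probability p = (1 + 0.04 − 0.9)/(1.3 − 0.9) = 0.1400/0.4000 = 0.3500
Terminal stock prices: S_u = 84.5, S_d = 58.5
Terminal payoffs (S − K): max(24.5, 0) = 24.5, max(-1.5, 0) = 0
Node 0 (S = 65): V_0 = 1/1.04·[0.3500·24.5000 + 0.6500·0.0000] = 8.2452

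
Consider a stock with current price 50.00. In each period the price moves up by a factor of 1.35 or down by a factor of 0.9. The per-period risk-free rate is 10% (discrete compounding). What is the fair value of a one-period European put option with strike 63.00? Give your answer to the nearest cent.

Risk-neutral probability p = (1 + 0.1 − 0.9)/(1.35 − 0.9) = 0.2000/0.4500 = 0.4444
Terminal stock prices: S_u = 67.5, S_d = 45
Terminal payoffs (K − S): max(-4.5, 0) = 0, max(18, 0) = 18
Node 0 (S = 50): V_0 = 1/1.1·[0.4444·0.0000 + 0.5556·18.0000] = 9.0909

9.09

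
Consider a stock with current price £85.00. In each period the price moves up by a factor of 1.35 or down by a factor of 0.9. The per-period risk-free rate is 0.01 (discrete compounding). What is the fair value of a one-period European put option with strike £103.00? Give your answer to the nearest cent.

£19.82

Risk-neutral probability p = (1 + 0.01 − 0.9)/(1.35 − 0.9) = 0.1100/0.4500 = 0.2444
Terminal stock prices: S_u = 114.8, S_d = 76.5
Terminal payoffs (K − S): max(-11.75, 0) = 0, max(26.5, 0) = 26.5
Node 0 (S = 85): V_0 = 1/1.01·[0.2444·0.0000 + 0.7556·26.5000] = 19.8240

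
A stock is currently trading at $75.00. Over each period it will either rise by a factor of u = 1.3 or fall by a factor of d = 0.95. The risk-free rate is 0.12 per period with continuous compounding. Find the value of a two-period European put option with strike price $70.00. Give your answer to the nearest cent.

$0.44

Risk-neutral probability p = (e^0.12 − 0.95)/(1.3 − 0.95) = 0.1775/0.3500 = 0.5071
Terminal stock prices: S_uu = 126.8, S_ud = 92.62, S_dd = 67.69
Terminal payoffs (K − S): max(-56.75, 0) = 0, max(-22.62, 0) = 0, max(2.312, 0) = 2.312
Node u (S = 97.5): V_u = e^(−0.12)·[0.5071·0.0000 + 0.4929·0.0000] = 0.0000
Node d (S = 71.25): V_d = e^(−0.12)·[0.5071·0.0000 + 0.4929·2.3125] = 1.0109
Node 0 (S = 75): V_0 = e^(−0.12)·[0.5071·0.0000 + 0.4929·1.0109] = 0.4419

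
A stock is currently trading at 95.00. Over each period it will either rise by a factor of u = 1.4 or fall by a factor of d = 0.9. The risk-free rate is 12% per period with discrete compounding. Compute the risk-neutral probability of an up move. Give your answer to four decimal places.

Risk-neutral probability p = (1 + 0.12 − 0.9)/(1.4 − 0.9) = 0.2200/0.5000 = 0.4400

p = 0.4400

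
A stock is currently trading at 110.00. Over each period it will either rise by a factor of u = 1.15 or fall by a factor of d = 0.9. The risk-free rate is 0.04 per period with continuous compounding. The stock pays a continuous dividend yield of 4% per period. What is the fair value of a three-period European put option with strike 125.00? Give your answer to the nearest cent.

17.22

Per-period risk-free factor R = e^0.04 = 1.0408; dividend-adjusted growth = e^(0.04−0.04) = 1.0000.
Risk-neutral probability p = (1.0000 − 0.9)/(1.15 − 0.9) = 0.1000/0.2500 = 0.4000
Terminal stock prices: S_uuu = 167.3, S_uud = 130.9, S_udd = 102.5, S_ddd = 80.19
Terminal payoffs (K − S): max(-42.3, 0) = 0, max(-5.927, 0) = 0, max(22.54, 0) = 22.54, max(44.81, 0) = 44.81
Node uu (S = 145.5): V_uu = e^(−0.04)·[0.4000·0.0000 + 0.6000·0.0000] = 0.0000
Node ud (S = 113.8): V_ud = e^(−0.04)·[0.4000·0.0000 + 0.6000·22.5350] = 12.9908
Node dd (S = 89.1): V_dd = e^(−0.04)·[0.4000·22.5350 + 0.6000·44.8100] = 34.4923
Node u (S = 126.5): V_u = e^(−0.04)·[0.4000·0.0000 + 0.6000·12.9908] = 7.4889
Node d (S = 99): V_d = e^(−0.04)·[0.4000·12.9908 + 0.6000·34.4923] = 24.8765
Node 0 (S = 110): V_0 = e^(−0.04)·[0.4000·7.4889 + 0.6000·24.8765] = 17.2187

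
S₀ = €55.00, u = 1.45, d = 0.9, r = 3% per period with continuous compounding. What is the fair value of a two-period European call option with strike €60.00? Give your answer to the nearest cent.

Risk-neutral probability p = (e^0.03 − 0.9)/(1.45 − 0.9) = 0.1305/0.5500 = 0.2372
Terminal stock prices: S_uu = 115.6, S_ud = 71.78, S_dd = 44.55
Terminal payoffs (S − K): max(55.64, 0) = 55.64, max(11.78, 0) = 11.78, max(-15.45, 0) = 0
Node u (S = 79.75): V_u = e^(−0.03)·[0.2372·55.6375 + 0.7628·11.7750] = 21.5233
Node d (S = 49.5): V_d = e^(−0.03)·[0.2372·11.7750 + 0.7628·0.0000] = 2.7104
Node 0 (S = 55): V_0 = e^(−0.03)·[0.2372·21.5233 + 0.7628·2.7104] = 6.9606

€6.96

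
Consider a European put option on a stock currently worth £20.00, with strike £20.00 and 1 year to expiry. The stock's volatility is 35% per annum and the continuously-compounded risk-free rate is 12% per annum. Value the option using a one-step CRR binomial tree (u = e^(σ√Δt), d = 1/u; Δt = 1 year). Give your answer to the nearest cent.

£2.14

CRR parameters: u = e^(σ√Δt) = e^(0.35·√1) = 1.4191, d = 1/u = 0.7047
Per-period rate: rΔt = 0.12·1 = 0.12, so R = e^0.12 = 1.1275
Risk-neutral probability p = (e^0.12 − 0.7047)/(1.4191 − 0.7047) = 0.4228/0.7144 = 0.5919
Terminal stock prices: S_u = 28.38, S_d = 14.09
Terminal payoffs (K − S): max(-8.381, 0) = 0, max(5.906, 0) = 5.906
Node 0 (S = 20): V_0 = e^(−0.12)·[0.5919·0.0000 + 0.4081·5.9062] = 2.1380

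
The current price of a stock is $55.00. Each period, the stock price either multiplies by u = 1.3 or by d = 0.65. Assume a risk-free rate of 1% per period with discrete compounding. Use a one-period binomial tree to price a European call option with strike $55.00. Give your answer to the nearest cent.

Risk-neutral probability p = (1 + 0.01 − 0.65)/(1.3 − 0.65) = 0.3600/0.6500 = 0.5538
Terminal stock prices: S_u = 71.5, S_d = 35.75
Terminal payoffs (S − K): max(16.5, 0) = 16.5, max(-19.25, 0) = 0
Node 0 (S = 55): V_0 = 1/1.01·[0.5538·16.5000 + 0.4462·0.0000] = 9.0480

$9.05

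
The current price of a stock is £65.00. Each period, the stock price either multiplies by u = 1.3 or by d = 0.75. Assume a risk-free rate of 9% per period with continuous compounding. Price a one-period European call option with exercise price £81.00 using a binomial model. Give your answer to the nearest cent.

£2.00

Risk-neutral probability p = (e^0.09 − 0.75)/(1.3 − 0.75) = 0.3442/0.5500 = 0.6258
Terminal stock prices: S_u = 84.5, S_d = 48.75
Terminal payoffs (S − K): max(3.5, 0) = 3.5, max(-32.25, 0) = 0
Node 0 (S = 65): V_0 = e^(−0.09)·[0.6258·3.5000 + 0.3742·0.0000] = 2.0017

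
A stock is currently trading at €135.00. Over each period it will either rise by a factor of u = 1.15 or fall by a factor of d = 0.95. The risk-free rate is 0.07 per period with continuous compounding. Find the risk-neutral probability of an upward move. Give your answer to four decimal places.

Risk-neutral probability p = (e^0.07 − 0.95)/(1.15 − 0.95) = 0.1225/0.2000 = 0.6125

p = 0.6125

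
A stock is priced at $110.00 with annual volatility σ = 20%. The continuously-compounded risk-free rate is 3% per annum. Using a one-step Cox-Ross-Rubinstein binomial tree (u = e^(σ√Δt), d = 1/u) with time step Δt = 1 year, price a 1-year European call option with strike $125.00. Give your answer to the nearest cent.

$4.77

CRR parameters: u = e^(σ√Δt) = e^(0.2·√1) = 1.2214, d = 1/u = 0.8187
Per-period rate: rΔt = 0.03·1 = 0.03, so R = e^0.03 = 1.0305
Risk-neutral probability p = (e^0.03 − 0.8187)/(1.2214 − 0.8187) = 0.2117/0.4027 = 0.5258
Terminal stock prices: S_u = 134.4, S_d = 90.06
Terminal payoffs (S − K): max(9.354, 0) = 9.354, max(-34.94, 0) = 0
Node 0 (S = 110): V_0 = e^(−0.03)·[0.5258·9.3543 + 0.4742·0.0000] = 4.7731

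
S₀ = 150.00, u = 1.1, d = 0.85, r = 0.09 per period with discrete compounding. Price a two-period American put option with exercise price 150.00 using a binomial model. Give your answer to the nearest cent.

1.14

Risk-neutral probability p = (1 + 0.09 − 0.85)/(1.1 − 0.85) = 0.2400/0.2500 = 0.9600
Terminal stock prices: S_uu = 181.5, S_ud = 140.2, S_dd = 108.4
Terminal payoffs (K − S): max(-31.5, 0) = 0, max(9.75, 0) = 9.75, max(41.63, 0) = 41.63
Node u (S = 165): continuation = 1/1.09·[0.9600·0.0000 + 0.0400·9.7500] = 0.3578; exercise value = 0.0000 ≤ continuation, so V_u = 0.3578
Node d (S = 127.5): continuation = 1/1.09·[0.9600·9.7500 + 0.0400·41.6250] = 10.1147; exercise value = 22.5000 > continuation, so V_d = 22.5000 (exercise)
Node 0 (S = 150): continuation = 1/1.09·[0.9600·0.3578 + 0.0400·22.5000] = 1.1408; exercise value = 0.0000 ≤ continuation, so V_0 = 1.1408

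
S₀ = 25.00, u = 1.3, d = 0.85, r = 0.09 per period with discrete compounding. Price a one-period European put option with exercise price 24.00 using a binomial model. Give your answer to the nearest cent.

1.18

Risk-neutral probability p = (1 + 0.09 − 0.85)/(1.3 − 0.85) = 0.2400/0.4500 = 0.5333
Terminal stock prices: S_u = 32.5, S_d = 21.25
Terminal payoffs (K − S): max(-8.5, 0) = 0, max(2.75, 0) = 2.75
Node 0 (S = 25): V_0 = 1/1.09·[0.5333·0.0000 + 0.4667·2.7500] = 1.1774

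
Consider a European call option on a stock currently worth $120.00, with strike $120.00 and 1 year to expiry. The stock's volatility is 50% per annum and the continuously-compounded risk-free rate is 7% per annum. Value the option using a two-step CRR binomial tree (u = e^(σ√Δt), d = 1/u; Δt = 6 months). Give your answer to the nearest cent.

$24.54

CRR parameters: u = e^(σ√Δt) = e^(0.5·√0.5) = 1.4241, d = 1/u = 0.7022
Per-period rate: rΔt = 0.07·0.5 = 0.035, so R = e^0.035 = 1.0356
Risk-neutral probability p = (e^0.035 − 0.7022)/(1.4241 − 0.7022) = 0.3334/0.7219 = 0.4619
Terminal stock prices: S_uu = 243.4, S_ud = 120, S_dd = 59.17
Terminal payoffs (S − K): max(123.4, 0) = 123.4, max(0, 0) = 0, max(-60.83, 0) = 0
Node u (S = 170.9): V_u = e^(−0.035)·[0.4619·123.3738 + 0.5381·0.0000] = 55.0216
Node d (S = 84.26): V_d = e^(−0.035)·[0.4619·0.0000 + 0.5381·0.0000] = 0.0000
Node 0 (S = 120): V_0 = e^(−0.035)·[0.4619·55.0216 + 0.5381·0.0000] = 24.5383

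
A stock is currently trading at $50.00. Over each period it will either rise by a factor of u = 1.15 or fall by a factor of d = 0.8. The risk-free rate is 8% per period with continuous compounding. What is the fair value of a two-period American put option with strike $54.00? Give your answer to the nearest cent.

Risk-neutral probability p = (e^0.08 − 0.8)/(1.15 − 0.8) = 0.2833/0.3500 = 0.8094
Terminal stock prices: S_uu = 66.12, S_ud = 46, S_dd = 32
Terminal payoffs (K − S): max(-12.12, 0) = 0, max(8, 0) = 8, max(22, 0) = 22
Node u (S = 57.5): continuation = e^(−0.08)·[0.8094·0.0000 + 0.1906·8.0000] = 1.4076; exercise value = 0.0000 ≤ continuation, so V_u = 1.4076
Node d (S = 40): continuation = e^(−0.08)·[0.8094·8.0000 + 0.1906·22.0000] = 9.8483; exercise value = 14.0000 > continuation, so V_d = 14.0000 (exercise)
Node 0 (S = 50): continuation = e^(−0.08)·[0.8094·1.4076 + 0.1906·14.0000] = 3.5151; exercise value = 4.0000 > continuation, so V_0 = 4.0000 (exercise)

$4.00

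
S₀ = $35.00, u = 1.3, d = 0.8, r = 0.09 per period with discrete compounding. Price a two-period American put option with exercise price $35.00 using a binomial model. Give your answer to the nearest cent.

Risk-neutral probability p = (1 + 0.09 − 0.8)/(1.3 − 0.8) = 0.2900/0.5000 = 0.5800
Terminal stock prices: S_uu = 59.15, S_ud = 36.4, S_dd = 22.4
Terminal payoffs (K − S): max(-24.15, 0) = 0, max(-1.4, 0) = 0, max(12.6, 0) = 12.6
Node u (S = 45.5): continuation = 1/1.09·[0.5800·0.0000 + 0.4200·0.0000] = 0.0000; exercise value = 0.0000 ≤ continuation, so V_u = 0.0000
Node d (S = 28): continuation = 1/1.09·[0.5800·0.0000 + 0.4200·12.6000] = 4.8550; exercise value = 7.0000 > continuation, so V_d = 7.0000 (exercise)
Node 0 (S = 35): continuation = 1/1.09·[0.5800·0.0000 + 0.4200·7.0000] = 2.6972; exercise value = 0.0000 ≤ continuation, so V_0 = 2.6972

$2.70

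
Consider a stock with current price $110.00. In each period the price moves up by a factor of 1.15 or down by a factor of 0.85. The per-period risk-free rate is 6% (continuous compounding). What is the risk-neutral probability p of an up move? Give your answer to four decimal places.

Risk-neutral probability p = (e^0.06 − 0.85)/(1.15 − 0.85) = 0.2118/0.3000 = 0.7061

p = 0.7061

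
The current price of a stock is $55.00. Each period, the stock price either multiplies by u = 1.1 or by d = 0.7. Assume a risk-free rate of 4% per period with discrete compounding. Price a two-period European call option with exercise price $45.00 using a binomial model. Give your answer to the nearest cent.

Risk-neutral probability p = (1 + 0.04 − 0.7)/(1.1 − 0.7) = 0.3400/0.4000 = 0.8500
Terminal stock prices: S_uu = 66.55, S_ud = 42.35, S_dd = 26.95
Terminal payoffs (S − K): max(21.55, 0) = 21.55, max(-2.65, 0) = 0, max(-18.05, 0) = 0
Node u (S = 60.5): V_u = 1/1.04·[0.8500·21.5500 + 0.1500·0.0000] = 17.6130
Node d (S = 38.5): V_d = 1/1.04·[0.8500·0.0000 + 0.1500·0.0000] = 0.0000
Node 0 (S = 55): V_0 = 1/1.04·[0.8500·17.6130 + 0.1500·0.0000] = 14.3952

$14.40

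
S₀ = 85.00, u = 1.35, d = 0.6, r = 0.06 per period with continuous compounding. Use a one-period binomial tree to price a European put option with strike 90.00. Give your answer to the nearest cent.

14.11

Risk-neutral probability p = (e^0.06 − 0.6)/(1.35 − 0.6) = 0.4618/0.7500 = 0.6158
Terminal stock prices: S_u = 114.8, S_d = 51
Terminal payoffs (K − S): max(-24.75, 0) = 0, max(39, 0) = 39
Node 0 (S = 85): V_0 = e^(−0.06)·[0.6158·0.0000 + 0.3842·39.0000] = 14.1119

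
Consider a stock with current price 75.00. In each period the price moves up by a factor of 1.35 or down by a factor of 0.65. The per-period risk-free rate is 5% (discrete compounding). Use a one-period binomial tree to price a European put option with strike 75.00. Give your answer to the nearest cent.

10.71

Risk-neutral probability p = (1 + 0.05 − 0.65)/(1.35 − 0.65) = 0.4000/0.7000 = 0.5714
Terminal stock prices: S_u = 101.2, S_d = 48.75
Terminal payoffs (K − S): max(-26.25, 0) = 0, max(26.25, 0) = 26.25
Node 0 (S = 75): V_0 = 1/1.05·[0.5714·0.0000 + 0.4286·26.2500] = 10.7143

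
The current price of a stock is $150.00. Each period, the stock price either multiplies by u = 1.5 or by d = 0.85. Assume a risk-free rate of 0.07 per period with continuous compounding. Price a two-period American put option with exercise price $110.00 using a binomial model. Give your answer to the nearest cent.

$0.61

Risk-neutral probability p = (e^0.07 − 0.85)/(1.5 − 0.85) = 0.2225/0.6500 = 0.3423
Terminal stock prices: S_uu = 337.5, S_ud = 191.2, S_dd = 108.4
Terminal payoffs (K − S): max(-227.5, 0) = 0, max(-81.25, 0) = 0, max(1.625, 0) = 1.625
Node u (S = 225): continuation = e^(−0.07)·[0.3423·0.0000 + 0.6577·0.0000] = 0.0000; exercise value = 0.0000 ≤ continuation, so V_u = 0.0000
Node d (S = 127.5): continuation = e^(−0.07)·[0.3423·0.0000 + 0.6577·1.6250] = 0.9965; exercise value = 0.0000 ≤ continuation, so V_d = 0.9965
Node 0 (S = 150): continuation = e^(−0.07)·[0.3423·0.0000 + 0.6577·0.9965] = 0.6111; exercise value = 0.0000 ≤ continuation, so V_0 = 0.6111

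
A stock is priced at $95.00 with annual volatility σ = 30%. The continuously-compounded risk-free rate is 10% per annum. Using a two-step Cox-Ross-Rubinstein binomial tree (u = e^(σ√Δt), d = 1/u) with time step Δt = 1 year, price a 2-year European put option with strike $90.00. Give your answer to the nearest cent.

CRR parameters: u = e^(σ√Δt) = e^(0.3·√1) = 1.3499, d = 1/u = 0.7408
Per-period rate: rΔt = 0.1·1 = 0.1, so R = e^0.1 = 1.1052
Risk-neutral probability p = (e^0.1 − 0.7408)/(1.3499 − 0.7408) = 0.3644/0.6090 = 0.5982
Terminal stock prices: S_uu = 173.1, S_ud = 95, S_dd = 52.14
Terminal payoffs (K − S): max(-83.1, 0) = 0, max(-5, 0) = 0, max(37.86, 0) = 37.86
Node u (S = 128.2): V_u = e^(−0.1)·[0.5982·0.0000 + 0.4018·0.0000] = 0.0000
Node d (S = 70.38): V_d = e^(−0.1)·[0.5982·0.0000 + 0.4018·37.8629] = 13.7642
Node 0 (S = 95): V_0 = e^(−0.1)·[0.5982·0.0000 + 0.4018·13.7642] = 5.0037

$5.00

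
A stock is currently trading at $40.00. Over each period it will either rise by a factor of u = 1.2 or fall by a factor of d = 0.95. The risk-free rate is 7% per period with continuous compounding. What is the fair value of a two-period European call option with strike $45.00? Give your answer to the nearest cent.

$2.89

Risk-neutral probability p = (e^0.07 − 0.95)/(1.2 − 0.95) = 0.1225/0.2500 = 0.4900
Terminal stock prices: S_uu = 57.6, S_ud = 45.6, S_dd = 36.1
Terminal payoffs (S − K): max(12.6, 0) = 12.6, max(0.6, 0) = 0.6, max(-8.9, 0) = 0
Node u (S = 48): V_u = e^(−0.07)·[0.4900·12.6000 + 0.5100·0.6000] = 6.0423
Node d (S = 38): V_d = e^(−0.07)·[0.4900·0.6000 + 0.5100·0.0000] = 0.2741
Node 0 (S = 40): V_0 = e^(−0.07)·[0.4900·6.0423 + 0.5100·0.2741] = 2.8911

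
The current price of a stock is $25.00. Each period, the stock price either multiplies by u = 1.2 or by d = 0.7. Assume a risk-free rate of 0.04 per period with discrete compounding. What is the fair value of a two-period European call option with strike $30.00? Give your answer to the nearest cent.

Risk-neutral probability p = (1 + 0.04 − 0.7)/(1.2 − 0.7) = 0.3400/0.5000 = 0.6800
Terminal stock prices: S_uu = 36, S_ud = 21, S_dd = 12.25
Terminal payoffs (S − K): max(6, 0) = 6, max(-9, 0) = 0, max(-17.75, 0) = 0
Node u (S = 30): V_u = 1/1.04·[0.6800·6.0000 + 0.3200·0.0000] = 3.9231
Node d (S = 17.5): V_d = 1/1.04·[0.6800·0.0000 + 0.3200·0.0000] = 0.0000
Node 0 (S = 25): V_0 = 1/1.04·[0.6800·3.9231 + 0.3200·0.0000] = 2.5651

$2.57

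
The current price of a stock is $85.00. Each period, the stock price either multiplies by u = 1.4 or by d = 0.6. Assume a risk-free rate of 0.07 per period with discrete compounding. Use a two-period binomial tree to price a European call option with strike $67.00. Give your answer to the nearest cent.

$31.89

Risk-neutral probability p = (1 + 0.07 − 0.6)/(1.4 − 0.6) = 0.4700/0.8000 = 0.5875
Terminal stock prices: S_uu = 166.6, S_ud = 71.4, S_dd = 30.6
Terminal payoffs (S − K): max(99.6, 0) = 99.6, max(4.4, 0) = 4.4, max(-36.4, 0) = 0
Node u (S = 119): V_u = 1/1.07·[0.5875·99.6000 + 0.4125·4.4000] = 56.3832
Node d (S = 51): V_d = 1/1.07·[0.5875·4.4000 + 0.4125·0.0000] = 2.4159
Node 0 (S = 85): V_0 = 1/1.07·[0.5875·56.3832 + 0.4125·2.4159] = 31.8894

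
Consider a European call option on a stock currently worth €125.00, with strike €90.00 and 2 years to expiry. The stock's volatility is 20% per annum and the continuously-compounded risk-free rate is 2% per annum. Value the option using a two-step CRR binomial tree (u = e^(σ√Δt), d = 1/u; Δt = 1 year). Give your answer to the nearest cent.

CRR parameters: u = e^(σ√Δt) = e^(0.2·√1) = 1.2214, d = 1/u = 0.8187
Per-period rate: rΔt = 0.02·1 = 0.02, so R = e^0.02 = 1.0202
Risk-neutral probability p = (e^0.02 − 0.8187)/(1.2214 − 0.8187) = 0.2015/0.4027 = 0.5003
Terminal stock prices: S_uu = 186.5, S_ud = 125, S_dd = 83.79
Terminal payoffs (S − K): max(96.48, 0) = 96.48, max(35, 0) = 35, max(-6.21, 0) = 0
Node u (S = 152.7): V_u = e^(−0.02)·[0.5003·96.4781 + 0.4997·35.0000] = 64.4575
Node d (S = 102.3): V_d = e^(−0.02)·[0.5003·35.0000 + 0.4997·0.0000] = 17.1649
Node 0 (S = 125): V_0 = e^(−0.02)·[0.5003·64.4575 + 0.4997·17.1649] = 40.0186

€40.02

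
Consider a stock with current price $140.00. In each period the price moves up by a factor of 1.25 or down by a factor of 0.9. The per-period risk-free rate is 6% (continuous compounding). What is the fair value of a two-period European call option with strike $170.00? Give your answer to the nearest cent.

Risk-neutral probability p = (e^0.06 − 0.9)/(1.25 − 0.9) = 0.1618/0.3500 = 0.4624
Terminal stock prices: S_uu = 218.8, S_ud = 157.5, S_dd = 113.4
Terminal payoffs (S − K): max(48.75, 0) = 48.75, max(-12.5, 0) = 0, max(-56.6, 0) = 0
Node u (S = 175): V_u = e^(−0.06)·[0.4624·48.7500 + 0.5376·0.0000] = 21.2288
Node d (S = 126): V_d = e^(−0.06)·[0.4624·0.0000 + 0.5376·0.0000] = 0.0000
Node 0 (S = 140): V_0 = e^(−0.06)·[0.4624·21.2288 + 0.5376·0.0000] = 9.2444

$9.24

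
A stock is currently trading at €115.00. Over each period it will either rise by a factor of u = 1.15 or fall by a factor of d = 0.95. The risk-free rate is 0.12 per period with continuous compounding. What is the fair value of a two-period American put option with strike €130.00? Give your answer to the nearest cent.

Risk-neutral probability p = (e^0.12 − 0.95)/(1.15 − 0.95) = 0.1775/0.2000 = 0.8875
Terminal stock prices: S_uu = 152.1, S_ud = 125.6, S_dd = 103.8
Terminal payoffs (K − S): max(-22.09, 0) = 0, max(4.363, 0) = 4.363, max(26.21, 0) = 26.21
Node u (S = 132.2): continuation = e^(−0.12)·[0.8875·0.0000 + 0.1125·4.3625] = 0.4353; exercise value = 0.0000 ≤ continuation, so V_u = 0.4353
Node d (S = 109.2): continuation = e^(−0.12)·[0.8875·4.3625 + 0.1125·26.2125] = 6.0497; exercise value = 20.7500 > continuation, so V_d = 20.7500 (exercise)
Node 0 (S = 115): continuation = e^(−0.12)·[0.8875·0.4353 + 0.1125·20.7500] = 2.4134; exercise value = 15.0000 > continuation, so V_0 = 15.0000 (exercise)

€15.00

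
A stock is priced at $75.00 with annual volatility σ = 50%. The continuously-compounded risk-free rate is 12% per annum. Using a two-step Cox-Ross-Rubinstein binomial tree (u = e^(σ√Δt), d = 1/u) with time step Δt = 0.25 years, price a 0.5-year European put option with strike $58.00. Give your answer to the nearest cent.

$2.97

CRR parameters: u = e^(σ√Δt) = e^(0.5·√0.25) = 1.2840, d = 1/u = 0.7788
Per-period rate: rΔt = 0.12·0.25 = 0.03, so R = e^0.03 = 1.0305
Risk-neutral probability p = (e^0.03 − 0.7788)/(1.2840 − 0.7788) = 0.2517/0.5052 = 0.4981
Terminal stock prices: S_uu = 123.7, S_ud = 75, S_dd = 45.49
Terminal payoffs (K − S): max(-65.65, 0) = 0, max(-17, 0) = 0, max(12.51, 0) = 12.51
Node u (S = 96.3): V_u = e^(−0.03)·[0.4981·0.0000 + 0.5019·0.0000] = 0.0000
Node d (S = 58.41): V_d = e^(−0.03)·[0.4981·0.0000 + 0.5019·12.5102] = 6.0933
Node 0 (S = 75): V_0 = e^(−0.03)·[0.4981·0.0000 + 0.5019·6.0933] = 2.9678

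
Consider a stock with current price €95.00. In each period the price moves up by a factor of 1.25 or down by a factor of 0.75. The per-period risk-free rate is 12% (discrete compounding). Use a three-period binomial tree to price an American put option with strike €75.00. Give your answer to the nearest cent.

€1.75

Risk-neutral probability p = (1 + 0.12 − 0.75)/(1.25 − 0.75) = 0.3700/0.5000 = 0.7400
Terminal stock prices: S_uuu = 185.5, S_uud = 111.3, S_udd = 66.8, S_ddd = 40.08
Terminal payoffs (K − S): max(-110.5, 0) = 0, max(-36.33, 0) = 0, max(8.203, 0) = 8.203, max(34.92, 0) = 34.92
Node uu (S = 148.4): continuation = 1/1.12·[0.7400·0.0000 + 0.2600·0.0000] = 0.0000; exercise value = 0.0000 ≤ continuation, so V_uu = 0.0000
Node ud (S = 89.06): continuation = 1/1.12·[0.7400·0.0000 + 0.2600·8.2031] = 1.9043; exercise value = 0.0000 ≤ continuation, so V_ud = 1.9043
Node dd (S = 53.44): continuation = 1/1.12·[0.7400·8.2031 + 0.2600·34.9219] = 13.5268; exercise value = 21.5625 > continuation, so V_dd = 21.5625 (exercise)
Node u (S = 118.8): continuation = 1/1.12·[0.7400·0.0000 + 0.2600·1.9043] = 0.4421; exercise value = 0.0000 ≤ continuation, so V_u = 0.4421
Node d (S = 71.25): continuation = 1/1.12·[0.7400·1.9043 + 0.2600·21.5625] = 6.2638; exercise value = 3.7500 ≤ continuation, so V_d = 6.2638
Node 0 (S = 95): continuation = 1/1.12·[0.7400·0.4421 + 0.2600·6.2638] = 1.7462; exercise value = 0.0000 ≤ continuation, so V_0 = 1.7462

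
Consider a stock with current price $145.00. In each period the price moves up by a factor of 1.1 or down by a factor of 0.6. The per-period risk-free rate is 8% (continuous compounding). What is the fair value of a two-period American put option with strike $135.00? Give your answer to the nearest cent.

$2.56

Risk-neutral probability p = (e^0.08 − 0.6)/(1.1 − 0.6) = 0.4833/0.5000 = 0.9666
Terminal stock prices: S_uu = 175.5, S_ud = 95.7, S_dd = 52.2
Terminal payoffs (K − S): max(-40.45, 0) = 0, max(39.3, 0) = 39.3, max(82.8, 0) = 82.8
Node u (S = 159.5): continuation = e^(−0.08)·[0.9666·0.0000 + 0.0334·39.3000] = 1.2126; exercise value = 0.0000 ≤ continuation, so V_u = 1.2126
Node d (S = 87): continuation = e^(−0.08)·[0.9666·39.3000 + 0.0334·82.8000] = 37.6207; exercise value = 48.0000 > continuation, so V_d = 48.0000 (exercise)
Node 0 (S = 145): continuation = e^(−0.08)·[0.9666·1.2126 + 0.0334·48.0000] = 2.5631; exercise value = 0.0000 ≤ continuation, so V_0 = 2.5631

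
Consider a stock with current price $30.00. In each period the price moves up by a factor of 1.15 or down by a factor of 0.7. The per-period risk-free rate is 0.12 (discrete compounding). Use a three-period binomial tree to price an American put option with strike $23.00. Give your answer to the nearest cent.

$0.14

Risk-neutral probability p = (1 + 0.12 − 0.7)/(1.15 − 0.7) = 0.4200/0.4500 = 0.9333
Terminal stock prices: S_uuu = 45.63, S_uud = 27.77, S_udd = 16.9, S_ddd = 10.29
Terminal payoffs (K − S): max(-22.63, 0) = 0, max(-4.772, 0) = 0, max(6.095, 0) = 6.095, max(12.71, 0) = 12.71
Node uu (S = 39.67): continuation = 1/1.12·[0.9333·0.0000 + 0.0667·0.0000] = 0.0000; exercise value = 0.0000 ≤ continuation, so V_uu = 0.0000
Node ud (S = 24.15): continuation = 1/1.12·[0.9333·0.0000 + 0.0667·6.0950] = 0.3628; exercise value = 0.0000 ≤ continuation, so V_ud = 0.3628
Node dd (S = 14.7): continuation = 1/1.12·[0.9333·6.0950 + 0.0667·12.7100] = 5.8357; exercise value = 8.3000 > continuation, so V_dd = 8.3000 (exercise)
Node u (S = 34.5): continuation = 1/1.12·[0.9333·0.0000 + 0.0667·0.3628] = 0.0216; exercise value = 0.0000 ≤ continuation, so V_u = 0.0216
Node d (S = 21): continuation = 1/1.12·[0.9333·0.3628 + 0.0667·8.3000] = 0.7964; exercise value = 2.0000 > continuation, so V_d = 2.0000 (exercise)
Node 0 (S = 30): continuation = 1/1.12·[0.9333·0.0216 + 0.0667·2.0000] = 0.1370; exercise value = 0.0000 ≤ continuation, so V_0 = 0.1370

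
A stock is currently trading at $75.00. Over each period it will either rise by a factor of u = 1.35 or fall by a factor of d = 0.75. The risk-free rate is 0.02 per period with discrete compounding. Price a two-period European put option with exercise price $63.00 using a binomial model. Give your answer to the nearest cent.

Risk-neutral probability p = (1 + 0.02 − 0.75)/(1.35 − 0.75) = 0.2700/0.6000 = 0.4500
Terminal stock prices: S_uu = 136.7, S_ud = 75.94, S_dd = 42.19
Terminal payoffs (K − S): max(-73.69, 0) = 0, max(-12.94, 0) = 0, max(20.81, 0) = 20.81
Node u (S = 101.2): V_u = 1/1.02·[0.4500·0.0000 + 0.5500·0.0000] = 0.0000
Node d (S = 56.25): V_d = 1/1.02·[0.4500·0.0000 + 0.5500·20.8125] = 11.2224
Node 0 (S = 75): V_0 = 1/1.02·[0.4500·0.0000 + 0.5500·11.2224] = 6.0513

$6.05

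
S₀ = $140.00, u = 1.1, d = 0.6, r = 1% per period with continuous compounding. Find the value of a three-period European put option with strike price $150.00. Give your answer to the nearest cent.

$25.02

Risk-neutral probability p = (e^0.01 − 0.6)/(1.1 − 0.6) = 0.4101/0.5000 = 0.8201
Terminal stock prices: S_uuu = 186.3, S_uud = 101.6, S_udd = 55.44, S_ddd = 30.24
Terminal payoffs (K − S): max(-36.34, 0) = 0, max(48.36, 0) = 48.36, max(94.56, 0) = 94.56, max(119.8, 0) = 119.8
Node uu (S = 169.4): V_uu = e^(−0.01)·[0.8201·0.0000 + 0.1799·48.3600] = 8.6134
Node ud (S = 92.4): V_ud = e^(−0.01)·[0.8201·48.3600 + 0.1799·94.5600] = 56.1075
Node dd (S = 50.4): V_dd = e^(−0.01)·[0.8201·94.5600 + 0.1799·119.7600] = 98.1075
Node u (S = 154): V_u = e^(−0.01)·[0.8201·8.6134 + 0.1799·56.1075] = 16.9868
Node d (S = 84): V_d = e^(−0.01)·[0.8201·56.1075 + 0.1799·98.1075] = 63.0298
Node 0 (S = 140): V_0 = e^(−0.01)·[0.8201·16.9868 + 0.1799·63.0298] = 25.0185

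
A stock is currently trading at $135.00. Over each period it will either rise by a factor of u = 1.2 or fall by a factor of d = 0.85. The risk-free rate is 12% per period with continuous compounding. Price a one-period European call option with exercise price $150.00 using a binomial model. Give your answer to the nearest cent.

$8.44

Risk-neutral probability p = (e^0.12 − 0.85)/(1.2 − 0.85) = 0.2775/0.3500 = 0.7928
Terminal stock prices: S_u = 162, S_d = 114.8
Terminal payoffs (S − K): max(12, 0) = 12, max(-35.25, 0) = 0
Node 0 (S = 135): V_0 = e^(−0.12)·[0.7928·12.0000 + 0.2072·0.0000] = 8.4383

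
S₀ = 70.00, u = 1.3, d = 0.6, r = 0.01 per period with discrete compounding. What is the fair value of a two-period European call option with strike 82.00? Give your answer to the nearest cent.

Risk-neutral probability p = (1 + 0.01 − 0.6)/(1.3 − 0.6) = 0.4100/0.7000 = 0.5857
Terminal stock prices: S_uu = 118.3, S_ud = 54.6, S_dd = 25.2
Terminal payoffs (S − K): max(36.3, 0) = 36.3, max(-27.4, 0) = 0, max(-56.8, 0) = 0
Node u (S = 91): V_u = 1/1.01·[0.5857·36.3000 + 0.4143·0.0000] = 21.0509
Node d (S = 42): V_d = 1/1.01·[0.5857·0.0000 + 0.4143·0.0000] = 0.0000
Node 0 (S = 70): V_0 = 1/1.01·[0.5857·21.0509 + 0.4143·0.0000] = 12.2077

12.21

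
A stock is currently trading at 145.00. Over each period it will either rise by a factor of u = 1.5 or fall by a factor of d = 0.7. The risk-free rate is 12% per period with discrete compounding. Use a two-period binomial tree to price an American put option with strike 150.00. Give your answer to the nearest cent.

20.57

Risk-neutral probability p = (1 + 0.12 − 0.7)/(1.5 − 0.7) = 0.4200/0.8000 = 0.5250
Terminal stock prices: S_uu = 326.2, S_ud = 152.2, S_dd = 71.05
Terminal payoffs (K − S): max(-176.2, 0) = 0, max(-2.25, 0) = 0, max(78.95, 0) = 78.95
Node u (S = 217.5): continuation = 1/1.12·[0.5250·0.0000 + 0.4750·0.0000] = 0.0000; exercise value = 0.0000 ≤ continuation, so V_u = 0.0000
Node d (S = 101.5): continuation = 1/1.12·[0.5250·0.0000 + 0.4750·78.9500] = 33.4833; exercise value = 48.5000 > continuation, so V_d = 48.5000 (exercise)
Node 0 (S = 145): continuation = 1/1.12·[0.5250·0.0000 + 0.4750·48.5000] = 20.5692; exercise value = 5.0000 ≤ continuation, so V_0 = 20.5692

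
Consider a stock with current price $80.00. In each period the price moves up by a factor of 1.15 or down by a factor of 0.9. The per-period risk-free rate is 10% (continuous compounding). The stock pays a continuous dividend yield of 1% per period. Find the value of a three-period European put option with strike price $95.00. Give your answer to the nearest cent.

$2.07

Per-period risk-free factor R = e^0.1 = 1.1052; dividend-adjusted growth = e^(0.1−0.01) = 1.0942.
Risk-neutral probability p = (1.0942 − 0.9)/(1.15 − 0.9) = 0.1942/0.2500 = 0.7767
Terminal stock prices: S_uuu = 121.7, S_uud = 95.22, S_udd = 74.52, S_ddd = 58.32
Terminal payoffs (K − S): max(-26.67, 0) = 0, max(-0.22, 0) = 0, max(20.48, 0) = 20.48, max(36.68, 0) = 36.68
Node uu (S = 105.8): V_uu = e^(−0.1)·[0.7767·0.0000 + 0.2233·0.0000] = 0.0000
Node ud (S = 82.8): V_ud = e^(−0.1)·[0.7767·0.0000 + 0.2233·20.4800] = 4.1380
Node dd (S = 64.8): V_dd = e^(−0.1)·[0.7767·20.4800 + 0.2233·36.6800] = 21.8043
Node u (S = 92): V_u = e^(−0.1)·[0.7767·0.0000 + 0.2233·4.1380] = 0.8361
Node d (S = 72): V_d = e^(−0.1)·[0.7767·4.1380 + 0.2233·21.8043] = 7.3138
Node 0 (S = 80): V_0 = e^(−0.1)·[0.7767·0.8361 + 0.2233·7.3138] = 2.0654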